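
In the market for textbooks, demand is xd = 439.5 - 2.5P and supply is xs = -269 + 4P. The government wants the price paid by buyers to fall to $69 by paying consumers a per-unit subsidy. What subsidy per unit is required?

Required subsidy s = $65 per unit

At a buyer price of 69, quantity demanded is 439.5 − 2.5·69 = 267.
Sellers supply 267 only when they receive Ps with -269 + 4·Ps = 267, i.e. Ps = 134.
s = Ps − Pb = 134 − 69 = 65.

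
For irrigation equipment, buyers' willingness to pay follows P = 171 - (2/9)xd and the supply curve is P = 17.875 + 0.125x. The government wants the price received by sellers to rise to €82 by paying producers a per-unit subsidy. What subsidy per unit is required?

Required subsidy s = €25 per unit

At a seller price of 82, quantity supplied is -143 + 8·82 = 513.
Buyers absorb 513 only when they pay Pb = 171 − (2/9)·513 = 57.
s = Ps − Pb = 82 − 57 = 25.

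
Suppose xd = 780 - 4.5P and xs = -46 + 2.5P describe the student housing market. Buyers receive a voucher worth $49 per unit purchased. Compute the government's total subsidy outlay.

Government cost = $16059.75

Pre-subsidy: 780 - 4.5P = -46 + 2.5P gives P* = 118, x* = 249.
With the rebate, buyers effectively pay Pb = Ps − 49, where Ps is the price sellers receive.
Demand in terms of Ps becomes xd = 780 − 4.5(Ps − 49) = 1000.5 - 4.5Ps. Setting this equal to supply: 1000.5 - 4.5Ps = -46 + 2.5Ps, so Ps = 149.5.
Buyers pay Pb = 149.5 − 49 = 100.5; x' = -46 + 2.5·149.5 = 327.75.
Government outlay = subsidy × quantity = 49 × 327.75 = 16059.75.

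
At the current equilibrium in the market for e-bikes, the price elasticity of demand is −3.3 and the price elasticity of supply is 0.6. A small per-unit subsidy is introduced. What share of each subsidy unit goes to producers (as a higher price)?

Producer share = 11/13

For a small subsidy around the equilibrium, the benefit split depends on the relative slopes, which at a point are proportional to the elasticities.
Buyer share = εs/(εs + |εd|) = 0.6/(0.6 + 3.3) = 2/13; seller share = |εd|/(εs + |εd|) = 11/13.
So producers capture 11/13 of the subsidy.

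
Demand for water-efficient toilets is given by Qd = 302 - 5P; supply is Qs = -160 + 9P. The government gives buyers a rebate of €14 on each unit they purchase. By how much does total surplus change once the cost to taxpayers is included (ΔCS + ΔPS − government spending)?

Net change in total surplus = -€315

Pre-subsidy: 302 - 5P = -160 + 9P gives P* = 33, Q* = 137.
With the rebate, buyers effectively pay Pb = Ps − 14, where Ps is the price sellers receive.
Demand in terms of Ps becomes Qd = 302 − 5(Ps − 14) = 372 - 5Ps. Setting this equal to supply: 372 - 5Ps = -160 + 9Ps, so Ps = 38.
Buyers pay Pb = 38 − 14 = 24; Q' = -160 + 9·38 = 182.
ΔCS = ½(137 + 182)(33 − 24) = 1435.5; ΔPS = ½(137 + 182)(38 − 33) = 797.5.
Government spending = 14 × 182 = 2548.
Net change = 1435.5 + 797.5 − 2548 = -315. The loss equals the DWL triangle ½·14·45.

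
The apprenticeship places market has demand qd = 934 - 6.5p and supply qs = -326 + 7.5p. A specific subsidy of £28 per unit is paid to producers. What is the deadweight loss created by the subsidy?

Pre-subsidy: 934 - 6.5p = -326 + 7.5p gives p* = 90, q* = 349.
With the subsidy, sellers receive ps = pb + 28 for each unit, where pb is the price buyers pay.
Supply in terms of pb becomes qs = -326 + 7.5(pb + 28) = -116 + 7.5pb. Setting this equal to demand: 934 - 6.5pb = -116 + 7.5pb, so pb = 75.
Sellers receive ps = 75 + 28 = 103; q' = 934 − 6.5·75 = 446.5.
The subsidy expands output by 446.5 − 349 = 97.5 past the efficient level; on those units the gap between marginal cost and willingness to pay runs from 0 up to 28.
DWL = ½ × 28 × 97.5 = 1365.

Deadweight loss = £1365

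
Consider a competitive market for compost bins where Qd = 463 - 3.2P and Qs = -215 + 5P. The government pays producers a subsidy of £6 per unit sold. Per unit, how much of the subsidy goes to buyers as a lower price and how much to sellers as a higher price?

Buyers gain 150/41 per unit; sellers gain 96/41 per unit

Pre-subsidy: 463 - 3.2P = -215 + 5P gives P* = 3390/41, Q* = 8135/41.
With the subsidy, sellers receive Ps = Pb + 6 for each unit, where Pb is the price buyers pay.
Supply in terms of Pb becomes Qs = -215 + 5(Pb + 6) = -185 + 5Pb. Setting this equal to demand: 463 - 3.2Pb = -185 + 5Pb, so Pb = 3240/41.
Sellers receive Ps = 3240/41 + 6 = 3486/41; Q' = 463 − 3.2·(3240/41) = 8615/41.
Buyers' price falls by P* − Pb = 3390/41 − 3240/41 = 150/41; sellers' price rises by Ps − P* = 3486/41 − 3390/41 = 96/41.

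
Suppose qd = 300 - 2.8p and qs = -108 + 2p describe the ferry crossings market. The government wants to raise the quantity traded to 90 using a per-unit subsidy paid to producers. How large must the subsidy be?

At q = 90, invert demand for the buyer price: pb = (300 − 90)/2.8 = 75; invert supply for the seller price: ps = (90 − (-108))/2 = 99.
The subsidy must fill the gap: s = ps − pb = 99 − 75 = 24.

Required subsidy s = 24 per unit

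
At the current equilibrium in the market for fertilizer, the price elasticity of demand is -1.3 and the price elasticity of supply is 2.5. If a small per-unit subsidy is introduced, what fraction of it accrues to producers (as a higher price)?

Producer share = 13/38

For a small subsidy around the equilibrium, the benefit split depends on the relative slopes, which at a point are proportional to the elasticities.
Buyer share = εs/(εs + |εd|) = 2.5/(2.5 + 1.3) = 25/38; seller share = |εd|/(εs + |εd|) = 13/38.
So producers capture 13/38 of the subsidy.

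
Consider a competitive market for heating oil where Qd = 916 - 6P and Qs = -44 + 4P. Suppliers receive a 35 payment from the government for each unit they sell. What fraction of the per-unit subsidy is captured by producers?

Producer share = 0.6

Pre-subsidy: 916 - 6P = -44 + 4P gives P* = 96, Q* = 340.
With the subsidy, sellers receive Ps = Pb + 35 for each unit, where Pb is the price buyers pay.
Supply in terms of Pb becomes Qs = -44 + 4(Pb + 35) = 96 + 4Pb. Setting this equal to demand: 916 - 6Pb = 96 + 4Pb, so Pb = 82.
Sellers receive Ps = 82 + 35 = 117; Q' = 916 − 6·82 = 424.
Buyers' price falls by P* − Pb = 96 − 82 = 14; sellers' price rises by Ps − P* = 117 − 96 = 21.
So producers capture 21/35 = 0.6 of each unit of subsidy.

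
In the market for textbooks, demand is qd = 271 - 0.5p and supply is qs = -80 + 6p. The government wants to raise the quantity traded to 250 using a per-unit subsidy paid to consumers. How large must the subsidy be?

Required subsidy s = 13 per unit

At q = 250, invert demand for the buyer price: pb = (271 − 250)/0.5 = 42; invert supply for the seller price: ps = (250 − (-80))/6 = 55.
The subsidy must fill the gap: s = ps − pb = 55 − 42 = 13.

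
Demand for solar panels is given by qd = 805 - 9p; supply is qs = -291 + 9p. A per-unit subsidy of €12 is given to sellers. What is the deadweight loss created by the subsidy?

Deadweight loss = €324

Pre-subsidy: 805 - 9p = -291 + 9p gives p* = 548/9, q* = 257.
With the subsidy, sellers receive ps = pb + 12 for each unit, where pb is the price buyers pay.
Supply in terms of pb becomes qs = -291 + 9(pb + 12) = -183 + 9pb. Setting this equal to demand: 805 - 9pb = -183 + 9pb, so pb = 494/9.
Sellers receive ps = 494/9 + 12 = 602/9; q' = 805 − 9·(494/9) = 311.
The subsidy expands output by 311 − 257 = 54 past the efficient level; on those units the gap between marginal cost and willingness to pay runs from 0 up to 12.
DWL = ½ × 12 × 54 = 324.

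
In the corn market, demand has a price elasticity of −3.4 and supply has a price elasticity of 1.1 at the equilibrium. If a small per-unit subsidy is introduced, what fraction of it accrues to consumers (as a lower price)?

For a small subsidy around the equilibrium, the benefit split depends on the relative slopes, which at a point are proportional to the elasticities.
Buyer share = εs/(εs + |εd|) = 1.1/(1.1 + 3.4) = 11/45; seller share = |εd|/(εs + |εd|) = 34/45.

Consumer share = 11/45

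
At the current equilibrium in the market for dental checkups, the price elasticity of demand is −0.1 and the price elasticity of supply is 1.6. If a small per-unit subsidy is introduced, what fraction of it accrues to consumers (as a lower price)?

For a small subsidy around the equilibrium, the benefit split depends on the relative slopes, which at a point are proportional to the elasticities.
Buyer share = εs/(εs + |εd|) = 1.6/(1.6 + 0.1) = 16/17; seller share = |εd|/(εs + |εd|) = 1/17.

Consumer share = 16/17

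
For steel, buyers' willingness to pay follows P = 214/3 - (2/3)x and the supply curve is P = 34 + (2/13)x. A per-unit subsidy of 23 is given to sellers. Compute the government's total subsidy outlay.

Government cost = 1691.21875

Pre-subsidy: 214/3 - (2/3)x = 34 + (2/13)x gives x* = 45.5 and P* = 41.
With the subsidy, sellers receive Ps = Pb + 23 for each unit, where Pb is the price buyers pay.
On the curves, Pb = 214/3 - (2/3)x and Ps = 34 + (2/13)x; the wedge Ps − Pb = 23 gives 34 + (2/13)x − (214/3 - (2/3)x) = 23, so x' = 73.53125.
Then Pb = 214/3 − (2/3)·73.53125 = 22.3125 and Ps = 34 + (2/13)·73.53125 = 45.3125.
Government outlay = subsidy × quantity = 23 × 73.53125 = 1691.21875.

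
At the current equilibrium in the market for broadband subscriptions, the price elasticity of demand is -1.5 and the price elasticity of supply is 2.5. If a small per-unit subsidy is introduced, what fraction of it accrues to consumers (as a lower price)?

Consumer share = 0.625

For a small subsidy around the equilibrium, the benefit split depends on the relative slopes, which at a point are proportional to the elasticities.
Buyer share = εs/(εs + |εd|) = 2.5/(2.5 + 1.5) = 0.625; seller share = |εd|/(εs + |εd|) = 0.375.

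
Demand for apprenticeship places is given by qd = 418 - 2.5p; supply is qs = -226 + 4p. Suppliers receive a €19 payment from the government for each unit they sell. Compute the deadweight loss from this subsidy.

Pre-subsidy: 418 - 2.5p = -226 + 4p gives p* = 1288/13, q* = 2214/13.
With the subsidy, sellers receive ps = pb + 19 for each unit, where pb is the price buyers pay.
Supply in terms of pb becomes qs = -226 + 4(pb + 19) = -150 + 4pb. Setting this equal to demand: 418 - 2.5pb = -150 + 4pb, so pb = 1136/13.
Sellers receive ps = 1136/13 + 19 = 1383/13; q' = 418 − 2.5·(1136/13) = 2594/13.
The subsidy expands output by 2594/13 − 2214/13 = 380/13 past the efficient level; on those units the gap between marginal cost and willingness to pay runs from 0 up to 19.
DWL = ½ × 19 × 380/13 = 3610/13.

Deadweight loss = 3610/13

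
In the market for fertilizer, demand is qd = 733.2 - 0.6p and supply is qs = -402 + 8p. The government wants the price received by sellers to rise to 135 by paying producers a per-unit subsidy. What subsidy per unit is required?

At a seller price of 135, quantity supplied is -402 + 8·135 = 678.
Buyers absorb 678 only when they pay pb with 733.2 − 0.6·pb = 678, i.e. pb = 92.
s = ps − pb = 135 − 92 = 43.

Required subsidy s = 43 per unit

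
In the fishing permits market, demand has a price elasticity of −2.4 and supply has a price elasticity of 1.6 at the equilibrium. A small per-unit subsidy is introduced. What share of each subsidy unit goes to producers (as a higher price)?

Producer share = 0.6

For a small subsidy around the equilibrium, the benefit split depends on the relative slopes, which at a point are proportional to the elasticities.
Buyer share = εs/(εs + |εd|) = 1.6/(1.6 + 2.4) = 0.4; seller share = |εd|/(εs + |εd|) = 0.6.
So producers capture 0.6 of the subsidy.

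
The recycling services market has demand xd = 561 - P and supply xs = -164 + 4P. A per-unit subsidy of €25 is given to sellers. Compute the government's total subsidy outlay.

Pre-subsidy: 561 - P = -164 + 4P gives P* = 145, x* = 416.
With the subsidy, sellers receive Ps = Pb + 25 for each unit, where Pb is the price buyers pay.
Supply in terms of Pb becomes xs = -164 + 4(Pb + 25) = -64 + 4Pb. Setting this equal to demand: 561 - Pb = -64 + 4Pb, so Pb = 125.
Sellers receive Ps = 125 + 25 = 150; x' = 561 − 1·125 = 436.
Government outlay = subsidy × quantity = 25 × 436 = 10900.

Government cost = €10900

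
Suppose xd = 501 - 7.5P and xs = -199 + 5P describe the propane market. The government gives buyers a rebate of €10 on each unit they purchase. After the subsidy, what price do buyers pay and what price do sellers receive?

Buyers pay €52; sellers receive €62

Pre-subsidy: 501 - 7.5P = -199 + 5P gives P* = 56, x* = 81.
With the rebate, buyers effectively pay Pb = Ps − 10, where Ps is the price sellers receive.
Demand in terms of Ps becomes xd = 501 − 7.5(Ps − 10) = 576 - 7.5Ps. Setting this equal to supply: 576 - 7.5Ps = -199 + 5Ps, so Ps = 62.
Buyers pay Pb = 62 − 10 = 52; x' = -199 + 5·62 = 111.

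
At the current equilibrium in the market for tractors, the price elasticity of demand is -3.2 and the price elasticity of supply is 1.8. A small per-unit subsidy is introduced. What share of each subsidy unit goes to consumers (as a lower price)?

Consumer share = 0.36

For a small subsidy around the equilibrium, the benefit split depends on the relative slopes, which at a point are proportional to the elasticities.
Buyer share = εs/(εs + |εd|) = 1.8/(1.8 + 3.2) = 0.36; seller share = |εd|/(εs + |εd|) = 0.64.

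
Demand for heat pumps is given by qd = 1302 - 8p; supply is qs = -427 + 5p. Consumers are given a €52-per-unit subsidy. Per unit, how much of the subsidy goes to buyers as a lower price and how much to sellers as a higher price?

Buyers gain €20 per unit; sellers gain €32 per unit

Pre-subsidy: 1302 - 8p = -427 + 5p gives p* = 133, q* = 238.
With the rebate, buyers effectively pay pb = ps − 52, where ps is the price sellers receive.
Demand in terms of ps becomes qd = 1302 − 8(ps − 52) = 1718 - 8ps. Setting this equal to supply: 1718 - 8ps = -427 + 5ps, so ps = 165.
Buyers pay pb = 165 − 52 = 113; q' = -427 + 5·165 = 398.
Buyers' price falls by p* − pb = 133 − 113 = 20; sellers' price rises by ps − p* = 165 − 133 = 32.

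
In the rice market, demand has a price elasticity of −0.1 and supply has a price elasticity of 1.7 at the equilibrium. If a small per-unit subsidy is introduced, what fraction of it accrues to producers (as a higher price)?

Producer share = 1/18

For a small subsidy around the equilibrium, the benefit split depends on the relative slopes, which at a point are proportional to the elasticities.
Buyer share = εs/(εs + |εd|) = 1.7/(1.7 + 0.1) = 17/18; seller share = |εd|/(εs + |εd|) = 1/18.
So producers capture 1/18 of the subsidy.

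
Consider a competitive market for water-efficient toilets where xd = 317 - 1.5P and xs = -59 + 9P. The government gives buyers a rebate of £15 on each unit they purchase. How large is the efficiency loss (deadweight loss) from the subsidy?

Deadweight loss = 2025/14

Pre-subsidy: 317 - 1.5P = -59 + 9P gives P* = 752/21, x* = 1843/7.
With the rebate, buyers effectively pay Pb = Ps − 15, where Ps is the price sellers receive.
Demand in terms of Ps becomes xd = 317 − 1.5(Ps − 15) = 339.5 - 1.5Ps. Setting this equal to supply: 339.5 - 1.5Ps = -59 + 9Ps, so Ps = 797/21.
Buyers pay Pb = 797/21 − 15 = 482/21; x' = -59 + 9·(797/21) = 1978/7.
The subsidy expands output by 1978/7 − 1843/7 = 135/7 past the efficient level; on those units the gap between marginal cost and willingness to pay runs from 0 up to 15.
DWL = ½ × 15 × 135/7 = 2025/14.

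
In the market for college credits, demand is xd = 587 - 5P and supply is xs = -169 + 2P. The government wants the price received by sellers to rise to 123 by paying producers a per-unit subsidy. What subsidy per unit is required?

At a seller price of 123, quantity supplied is -169 + 2·123 = 77.
Buyers absorb 77 only when they pay Pb with 587 − 5·Pb = 77, i.e. Pb = 102.
s = Ps − Pb = 123 − 102 = 21.

Required subsidy s = 21 per unit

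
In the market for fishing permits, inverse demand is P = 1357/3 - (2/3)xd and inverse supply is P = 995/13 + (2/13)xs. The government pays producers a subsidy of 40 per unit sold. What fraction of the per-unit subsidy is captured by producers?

Pre-subsidy: 1357/3 - (2/3)x = 995/13 + (2/13)x gives x* = 458 and P* = 147.
With the subsidy, sellers receive Ps = Pb + 40 for each unit, where Pb is the price buyers pay.
On the curves, Pb = 1357/3 - (2/3)x and Ps = 995/13 + (2/13)x; the wedge Ps − Pb = 40 gives 995/13 + (2/13)x − (1357/3 - (2/3)x) = 40, so x' = 506.75.
Then Pb = 1357/3 − (2/3)·506.75 = 114.5 and Ps = 995/13 + (2/13)·506.75 = 154.5.
Buyers' price falls by P* − Pb = 147 − 114.5 = 32.5; sellers' price rises by Ps − P* = 154.5 − 147 = 7.5.
So producers capture 7.5/40 = 0.1875 of each unit of subsidy.

Producer share = 0.1875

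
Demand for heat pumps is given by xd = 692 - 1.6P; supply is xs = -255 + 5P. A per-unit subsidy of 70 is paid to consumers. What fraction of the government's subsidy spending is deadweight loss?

DWL / government spending = 10/129

Pre-subsidy: 692 - 1.6P = -255 + 5P gives P* = 4735/33, x* = 15260/33.
With the rebate, buyers effectively pay Pb = Ps − 70, where Ps is the price sellers receive.
Demand in terms of Ps becomes xd = 692 − 1.6(Ps − 70) = 804 - 1.6Ps. Setting this equal to supply: 804 - 1.6Ps = -255 + 5Ps, so Ps = 1765/11.
Buyers pay Pb = 1765/11 − 70 = 995/11; x' = -255 + 5·(1765/11) = 6020/11.
ΔCS = ½(15260/33 + 6020/11)(4735/33 − 995/11) = 29155000/1089; ΔPS = ½(15260/33 + 6020/11)(1765/11 − 4735/33) = 9329600/1089.
Government spending = 70 × 6020/11 = 421400/11.
DWL = ½ × 70 × (6020/11 − 15260/33) = 98000/33; fraction = (98000/33) / (421400/11) = 10/129.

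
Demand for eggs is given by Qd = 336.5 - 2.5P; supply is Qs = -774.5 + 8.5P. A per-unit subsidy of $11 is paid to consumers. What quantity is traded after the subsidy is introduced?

Q' = 105.25

Pre-subsidy: 336.5 - 2.5P = -774.5 + 8.5P gives P* = 101, Q* = 84.
With the rebate, buyers effectively pay Pb = Ps − 11, where Ps is the price sellers receive.
Demand in terms of Ps becomes Qd = 336.5 − 2.5(Ps − 11) = 364 - 2.5Ps. Setting this equal to supply: 364 - 2.5Ps = -774.5 + 8.5Ps, so Ps = 103.5.
Buyers pay Pb = 103.5 − 11 = 92.5; Q' = -774.5 + 8.5·103.5 = 105.25.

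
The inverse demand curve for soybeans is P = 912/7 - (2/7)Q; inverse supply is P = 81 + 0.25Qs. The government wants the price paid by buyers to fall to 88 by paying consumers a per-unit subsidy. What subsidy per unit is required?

Required subsidy s = 30 per unit

At a buyer price of 88, quantity demanded is 456 − 3.5·88 = 148.
Sellers supply 148 only when they receive Ps = 81 + 0.25·148 = 118.
s = Ps − Pb = 118 − 88 = 30.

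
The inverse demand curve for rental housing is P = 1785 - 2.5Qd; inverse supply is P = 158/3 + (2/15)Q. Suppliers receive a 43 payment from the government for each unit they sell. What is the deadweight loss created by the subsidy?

Pre-subsidy: 1785 - 2.5Q = 158/3 + (2/15)Q gives Q* = 51970/79 and P* = 11090/79.
With the subsidy, sellers receive Ps = Pb + 43 for each unit, where Pb is the price buyers pay.
On the curves, Pb = 1785 - 2.5Q and Ps = 158/3 + (2/15)Q; the wedge Ps − Pb = 43 gives 158/3 + (2/15)Q − (1785 - 2.5Q) = 43, so Q' = 53260/79.
Then Pb = 1785 − 2.5·(53260/79) = 7865/79 and Ps = 158/3 + (2/15)·(53260/79) = 11262/79.
The subsidy expands output by 53260/79 − 51970/79 = 1290/79 past the efficient level; on those units the gap between marginal cost and willingness to pay runs from 0 up to 43.
DWL = ½ × 43 × 1290/79 = 27735/79.

Deadweight loss = 27735/79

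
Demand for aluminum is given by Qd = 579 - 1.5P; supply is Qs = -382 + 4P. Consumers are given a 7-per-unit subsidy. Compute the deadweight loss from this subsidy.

Pre-subsidy: 579 - 1.5P = -382 + 4P gives P* = 1922/11, Q* = 3486/11.
With the rebate, buyers effectively pay Pb = Ps − 7, where Ps is the price sellers receive.
Demand in terms of Ps becomes Qd = 579 − 1.5(Ps − 7) = 589.5 - 1.5Ps. Setting this equal to supply: 589.5 - 1.5Ps = -382 + 4Ps, so Ps = 1943/11.
Buyers pay Pb = 1943/11 − 7 = 1866/11; Q' = -382 + 4·(1943/11) = 3570/11.
The subsidy expands output by 3570/11 − 3486/11 = 84/11 past the efficient level; on those units the gap between marginal cost and willingness to pay runs from 0 up to 7.
DWL = ½ × 7 × 84/11 = 294/11.

Deadweight loss = 294/11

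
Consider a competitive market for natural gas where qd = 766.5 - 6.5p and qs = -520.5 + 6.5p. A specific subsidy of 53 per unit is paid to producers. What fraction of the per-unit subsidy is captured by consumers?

Consumer share = 0.5

Pre-subsidy: 766.5 - 6.5p = -520.5 + 6.5p gives p* = 99, q* = 123.
With the subsidy, sellers receive ps = pb + 53 for each unit, where pb is the price buyers pay.
Supply in terms of pb becomes qs = -520.5 + 6.5(pb + 53) = -176 + 6.5pb. Setting this equal to demand: 766.5 - 6.5pb = -176 + 6.5pb, so pb = 72.5.
Sellers receive ps = 72.5 + 53 = 125.5; q' = 766.5 − 6.5·72.5 = 295.25.
Buyers' price falls by p* − pb = 99 − 72.5 = 26.5; sellers' price rises by ps − p* = 125.5 − 99 = 26.5.
So consumers capture 26.5/53 = 0.5 of each unit of subsidy.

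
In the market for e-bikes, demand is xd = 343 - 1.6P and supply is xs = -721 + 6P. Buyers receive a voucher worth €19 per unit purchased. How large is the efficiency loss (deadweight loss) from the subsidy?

Pre-subsidy: 343 - 1.6P = -721 + 6P gives P* = 140, x* = 119.
With the rebate, buyers effectively pay Pb = Ps − 19, where Ps is the price sellers receive.
Demand in terms of Ps becomes xd = 343 − 1.6(Ps − 19) = 373.4 - 1.6Ps. Setting this equal to supply: 373.4 - 1.6Ps = -721 + 6Ps, so Ps = 144.
Buyers pay Pb = 144 − 19 = 125; x' = -721 + 6·144 = 143.
The subsidy expands output by 143 − 119 = 24 past the efficient level; on those units the gap between marginal cost and willingness to pay runs from 0 up to 19.
DWL = ½ × 19 × 24 = 228.

Deadweight loss = €228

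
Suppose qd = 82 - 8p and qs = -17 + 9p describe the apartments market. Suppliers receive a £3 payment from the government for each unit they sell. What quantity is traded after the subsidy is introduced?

q' = 818/17

Pre-subsidy: 82 - 8p = -17 + 9p gives p* = 99/17, q* = 602/17.
With the subsidy, sellers receive ps = pb + 3 for each unit, where pb is the price buyers pay.
Supply in terms of pb becomes qs = -17 + 9(pb + 3) = 10 + 9pb. Setting this equal to demand: 82 - 8pb = 10 + 9pb, so pb = 72/17.
Sellers receive ps = 72/17 + 3 = 123/17; q' = 82 − 8·(72/17) = 818/17.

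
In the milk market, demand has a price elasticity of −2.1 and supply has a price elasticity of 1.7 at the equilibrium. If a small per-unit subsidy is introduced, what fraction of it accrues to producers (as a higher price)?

For a small subsidy around the equilibrium, the benefit split depends on the relative slopes, which at a point are proportional to the elasticities.
Buyer share = εs/(εs + |εd|) = 1.7/(1.7 + 2.1) = 17/38; seller share = |εd|/(εs + |εd|) = 21/38.
So producers capture 21/38 of the subsidy.

Producer share = 21/38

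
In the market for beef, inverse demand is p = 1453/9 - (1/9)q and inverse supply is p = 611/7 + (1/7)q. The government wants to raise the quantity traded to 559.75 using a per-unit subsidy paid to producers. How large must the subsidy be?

At q = 559.75, from the demand curve buyers pay pb = 1453/9 − (1/9)·559.75 = 99.25; from the supply curve sellers need ps = 611/7 + (1/7)·559.75 = 167.25.
The subsidy must fill the gap: s = ps − pb = 167.25 − 99.25 = 68.

Required subsidy s = 68 per unit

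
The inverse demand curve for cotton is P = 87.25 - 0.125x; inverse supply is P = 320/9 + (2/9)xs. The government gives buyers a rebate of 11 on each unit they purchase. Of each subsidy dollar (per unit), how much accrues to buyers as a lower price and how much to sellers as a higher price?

Pre-subsidy: 87.25 - 0.125x = 320/9 + (2/9)x gives x* = 148.88 and P* = 68.64.
With the rebate, buyers effectively pay Pb = Ps − 11, where Ps is the price sellers receive.
On the curves, Pb = 87.25 - 0.125x and Ps = 320/9 + (2/9)x; the wedge Ps − Pb = 11 gives 320/9 + (2/9)x − (87.25 - 0.125x) = 11, so x' = 180.56.
Then Pb = 87.25 − 0.125·180.56 = 64.68 and Ps = 320/9 + (2/9)·180.56 = 75.68.
Buyers' price falls by P* − Pb = 68.64 − 64.68 = 3.96; sellers' price rises by Ps − P* = 75.68 − 68.64 = 7.04.

Buyers gain 3.96 per unit; sellers gain 7.04 per unit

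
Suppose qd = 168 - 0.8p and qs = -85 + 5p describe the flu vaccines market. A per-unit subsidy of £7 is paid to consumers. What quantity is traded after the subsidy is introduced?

Pre-subsidy: 168 - 0.8p = -85 + 5p gives p* = 1265/29, q* = 3860/29.
With the rebate, buyers effectively pay pb = ps − 7, where ps is the price sellers receive.
Demand in terms of ps becomes qd = 168 − 0.8(ps − 7) = 173.6 - 0.8ps. Setting this equal to supply: 173.6 - 0.8ps = -85 + 5ps, so ps = 1293/29.
Buyers pay pb = 1293/29 − 7 = 1090/29; q' = -85 + 5·(1293/29) = 4000/29.

q' = 4000/29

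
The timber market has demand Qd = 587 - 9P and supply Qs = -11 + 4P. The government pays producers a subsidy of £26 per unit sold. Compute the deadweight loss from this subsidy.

Pre-subsidy: 587 - 9P = -11 + 4P gives P* = 46, Q* = 173.
With the subsidy, sellers receive Ps = Pb + 26 for each unit, where Pb is the price buyers pay.
Supply in terms of Pb becomes Qs = -11 + 4(Pb + 26) = 93 + 4Pb. Setting this equal to demand: 587 - 9Pb = 93 + 4Pb, so Pb = 38.
Sellers receive Ps = 38 + 26 = 64; Q' = 587 − 9·38 = 245.
The subsidy expands output by 245 − 173 = 72 past the efficient level; on those units the gap between marginal cost and willingness to pay runs from 0 up to 26.
DWL = ½ × 26 × 72 = 936.

Deadweight loss = £936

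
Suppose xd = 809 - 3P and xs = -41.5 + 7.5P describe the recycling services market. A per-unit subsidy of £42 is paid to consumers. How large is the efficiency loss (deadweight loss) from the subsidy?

Pre-subsidy: 809 - 3P = -41.5 + 7.5P gives P* = 81, x* = 566.
With the rebate, buyers effectively pay Pb = Ps − 42, where Ps is the price sellers receive.
Demand in terms of Ps becomes xd = 809 − 3(Ps − 42) = 935 - 3Ps. Setting this equal to supply: 935 - 3Ps = -41.5 + 7.5Ps, so Ps = 93.
Buyers pay Pb = 93 − 42 = 51; x' = -41.5 + 7.5·93 = 656.
The subsidy expands output by 656 − 566 = 90 past the efficient level; on those units the gap between marginal cost and willingness to pay runs from 0 up to 42.
DWL = ½ × 42 × 90 = 1890.

Deadweight loss = £1890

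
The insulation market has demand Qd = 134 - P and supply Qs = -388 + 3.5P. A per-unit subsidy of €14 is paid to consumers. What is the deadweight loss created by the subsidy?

Deadweight loss = 686/9

Pre-subsidy: 134 - P = -388 + 3.5P gives P* = 116, Q* = 18.
With the rebate, buyers effectively pay Pb = Ps − 14, where Ps is the price sellers receive.
Demand in terms of Ps becomes Qd = 134 − 1(Ps − 14) = 148 - Ps. Setting this equal to supply: 148 - Ps = -388 + 3.5Ps, so Ps = 1072/9.
Buyers pay Pb = 1072/9 − 14 = 946/9; Q' = -388 + 3.5·(1072/9) = 260/9.
The subsidy expands output by 260/9 − 18 = 98/9 past the efficient level; on those units the gap between marginal cost and willingness to pay runs from 0 up to 14.
DWL = ½ × 14 × 98/9 = 686/9.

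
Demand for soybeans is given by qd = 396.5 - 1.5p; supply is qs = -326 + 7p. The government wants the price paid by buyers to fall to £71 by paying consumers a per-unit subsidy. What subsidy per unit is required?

Required subsidy s = £17 per unit

At a buyer price of 71, quantity demanded is 396.5 − 1.5·71 = 290.
Sellers supply 290 only when they receive ps with -326 + 7·ps = 290, i.e. ps = 88.
s = ps − pb = 88 − 71 = 17.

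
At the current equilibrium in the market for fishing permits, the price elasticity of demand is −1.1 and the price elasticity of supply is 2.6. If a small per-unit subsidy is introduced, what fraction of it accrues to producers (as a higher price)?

Producer share = 11/37

For a small subsidy around the equilibrium, the benefit split depends on the relative slopes, which at a point are proportional to the elasticities.
Buyer share = εs/(εs + |εd|) = 2.6/(2.6 + 1.1) = 26/37; seller share = |εd|/(εs + |εd|) = 11/37.
So producers capture 11/37 of the subsidy.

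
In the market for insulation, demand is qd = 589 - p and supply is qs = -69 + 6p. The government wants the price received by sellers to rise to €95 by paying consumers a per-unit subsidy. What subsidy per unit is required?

At a seller price of 95, quantity supplied is -69 + 6·95 = 501.
Buyers absorb 501 only when they pay pb with 589 − 1·pb = 501, i.e. pb = 88.
s = ps − pb = 95 − 88 = 7.

Required subsidy s = €7 per unit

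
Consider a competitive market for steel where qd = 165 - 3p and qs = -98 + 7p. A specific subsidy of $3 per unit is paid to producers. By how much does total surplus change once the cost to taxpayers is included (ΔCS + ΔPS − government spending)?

Pre-subsidy: 165 - 3p = -98 + 7p gives p* = 26.3, q* = 86.1.
With the subsidy, sellers receive ps = pb + 3 for each unit, where pb is the price buyers pay.
Supply in terms of pb becomes qs = -98 + 7(pb + 3) = -77 + 7pb. Setting this equal to demand: 165 - 3pb = -77 + 7pb, so pb = 24.2.
Sellers receive ps = 24.2 + 3 = 27.2; q' = 165 − 3·24.2 = 92.4.
ΔCS = ½(86.1 + 92.4)(26.3 − 24.2) = 187.425; ΔPS = ½(86.1 + 92.4)(27.2 − 26.3) = 80.325.
Government spending = 3 × 92.4 = 277.2.
Net change = 187.425 + 80.325 − 277.2 = -9.45. The loss equals the DWL triangle ½·3·6.3.

Net change in total surplus = -$9.45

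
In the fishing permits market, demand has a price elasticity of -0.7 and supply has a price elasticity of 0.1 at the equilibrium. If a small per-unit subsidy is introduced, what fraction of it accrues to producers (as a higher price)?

Producer share = 0.875

For a small subsidy around the equilibrium, the benefit split depends on the relative slopes, which at a point are proportional to the elasticities.
Buyer share = εs/(εs + |εd|) = 0.1/(0.1 + 0.7) = 0.125; seller share = |εd|/(εs + |εd|) = 0.875.
So producers capture 0.875 of the subsidy.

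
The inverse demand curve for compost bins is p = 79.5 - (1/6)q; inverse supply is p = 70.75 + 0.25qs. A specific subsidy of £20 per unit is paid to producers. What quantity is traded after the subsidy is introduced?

q' = 69

Pre-subsidy: 79.5 - (1/6)q = 70.75 + 0.25q gives q* = 21 and p* = 76.
With the subsidy, sellers receive ps = pb + 20 for each unit, where pb is the price buyers pay.
On the curves, pb = 79.5 - (1/6)q and ps = 70.75 + 0.25q; the wedge ps − pb = 20 gives 70.75 + 0.25q − (79.5 - (1/6)q) = 20, so q' = 69.
Then pb = 79.5 − (1/6)·69 = 68 and ps = 70.75 + 0.25·69 = 88.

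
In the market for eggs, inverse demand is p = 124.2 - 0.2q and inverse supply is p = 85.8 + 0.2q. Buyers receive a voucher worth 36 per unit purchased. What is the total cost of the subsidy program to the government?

Pre-subsidy: 124.2 - 0.2q = 85.8 + 0.2q gives q* = 96 and p* = 105.
With the rebate, buyers effectively pay pb = ps − 36, where ps is the price sellers receive.
On the curves, pb = 124.2 - 0.2q and ps = 85.8 + 0.2q; the wedge ps − pb = 36 gives 85.8 + 0.2q − (124.2 - 0.2q) = 36, so q' = 186.
Then pb = 124.2 − 0.2·186 = 87 and ps = 85.8 + 0.2·186 = 123.
Government outlay = subsidy × quantity = 36 × 186 = 6696.

Government cost = 6696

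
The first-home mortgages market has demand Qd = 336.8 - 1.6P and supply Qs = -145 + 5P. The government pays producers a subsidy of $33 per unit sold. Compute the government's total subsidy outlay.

Government cost = $8580

Pre-subsidy: 336.8 - 1.6P = -145 + 5P gives P* = 73, Q* = 220.
With the subsidy, sellers receive Ps = Pb + 33 for each unit, where Pb is the price buyers pay.
Supply in terms of Pb becomes Qs = -145 + 5(Pb + 33) = 20 + 5Pb. Setting this equal to demand: 336.8 - 1.6Pb = 20 + 5Pb, so Pb = 48.
Sellers receive Ps = 48 + 33 = 81; Q' = 336.8 − 1.6·48 = 260.
Government outlay = subsidy × quantity = 33 × 260 = 8580.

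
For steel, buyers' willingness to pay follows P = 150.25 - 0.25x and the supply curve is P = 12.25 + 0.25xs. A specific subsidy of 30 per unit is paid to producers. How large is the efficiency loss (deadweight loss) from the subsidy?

Deadweight loss = 900

Pre-subsidy: 150.25 - 0.25x = 12.25 + 0.25x gives x* = 276 and P* = 81.25.
With the subsidy, sellers receive Ps = Pb + 30 for each unit, where Pb is the price buyers pay.
On the curves, Pb = 150.25 - 0.25x and Ps = 12.25 + 0.25x; the wedge Ps − Pb = 30 gives 12.25 + 0.25x − (150.25 - 0.25x) = 30, so x' = 336.
Then Pb = 150.25 − 0.25·336 = 66.25 and Ps = 12.25 + 0.25·336 = 96.25.
The subsidy expands output by 336 − 276 = 60 past the efficient level; on those units the gap between marginal cost and willingness to pay runs from 0 up to 30.
DWL = ½ × 30 × 60 = 900.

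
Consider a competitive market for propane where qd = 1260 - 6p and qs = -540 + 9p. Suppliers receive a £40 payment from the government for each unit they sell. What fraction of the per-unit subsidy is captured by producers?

Producer share = 0.4

Pre-subsidy: 1260 - 6p = -540 + 9p gives p* = 120, q* = 540.
With the subsidy, sellers receive ps = pb + 40 for each unit, where pb is the price buyers pay.
Supply in terms of pb becomes qs = -540 + 9(pb + 40) = -180 + 9pb. Setting this equal to demand: 1260 - 6pb = -180 + 9pb, so pb = 96.
Sellers receive ps = 96 + 40 = 136; q' = 1260 − 6·96 = 684.
Buyers' price falls by p* − pb = 120 − 96 = 24; sellers' price rises by ps − p* = 136 − 120 = 16.
So producers capture 16/40 = 0.4 of each unit of subsidy.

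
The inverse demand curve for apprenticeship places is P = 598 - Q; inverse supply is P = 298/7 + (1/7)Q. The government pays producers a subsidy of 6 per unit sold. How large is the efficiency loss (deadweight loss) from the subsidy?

Deadweight loss = 15.75

Pre-subsidy: 598 - Q = 298/7 + (1/7)Q gives Q* = 486 and P* = 112.
With the subsidy, sellers receive Ps = Pb + 6 for each unit, where Pb is the price buyers pay.
On the curves, Pb = 598 - Q and Ps = 298/7 + (1/7)Q; the wedge Ps − Pb = 6 gives 298/7 + (1/7)Q − (598 - Q) = 6, so Q' = 491.25.
Then Pb = 598 − 1·491.25 = 106.75 and Ps = 298/7 + (1/7)·491.25 = 112.75.
The subsidy expands output by 491.25 − 486 = 5.25 past the efficient level; on those units the gap between marginal cost and willingness to pay runs from 0 up to 6.
DWL = ½ × 6 × 5.25 = 15.75.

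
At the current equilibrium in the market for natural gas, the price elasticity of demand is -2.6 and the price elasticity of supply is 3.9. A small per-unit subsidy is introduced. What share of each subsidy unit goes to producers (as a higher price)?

For a small subsidy around the equilibrium, the benefit split depends on the relative slopes, which at a point are proportional to the elasticities.
Buyer share = εs/(εs + |εd|) = 3.9/(3.9 + 2.6) = 0.6; seller share = |εd|/(εs + |εd|) = 0.4.
So producers capture 0.4 of the subsidy.

Producer share = 0.4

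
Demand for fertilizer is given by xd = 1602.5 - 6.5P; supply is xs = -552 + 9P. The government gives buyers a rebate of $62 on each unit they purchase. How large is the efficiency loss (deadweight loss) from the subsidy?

Deadweight loss = $7254

Pre-subsidy: 1602.5 - 6.5P = -552 + 9P gives P* = 139, x* = 699.
With the rebate, buyers effectively pay Pb = Ps − 62, where Ps is the price sellers receive.
Demand in terms of Ps becomes xd = 1602.5 − 6.5(Ps − 62) = 2005.5 - 6.5Ps. Setting this equal to supply: 2005.5 - 6.5Ps = -552 + 9Ps, so Ps = 165.
Buyers pay Pb = 165 − 62 = 103; x' = -552 + 9·165 = 933.
The subsidy expands output by 933 − 699 = 234 past the efficient level; on those units the gap between marginal cost and willingness to pay runs from 0 up to 62.
DWL = ½ × 62 × 234 = 7254.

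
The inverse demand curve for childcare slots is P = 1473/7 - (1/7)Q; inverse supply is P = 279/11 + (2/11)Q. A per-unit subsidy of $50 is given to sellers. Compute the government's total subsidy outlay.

Government cost = $36200

Pre-subsidy: 1473/7 - (1/7)Q = 279/11 + (2/11)Q gives Q* = 570 and P* = 129.
With the subsidy, sellers receive Ps = Pb + 50 for each unit, where Pb is the price buyers pay.
On the curves, Pb = 1473/7 - (1/7)Q and Ps = 279/11 + (2/11)Q; the wedge Ps − Pb = 50 gives 279/11 + (2/11)Q − (1473/7 - (1/7)Q) = 50, so Q' = 724.
Then Pb = 1473/7 − (1/7)·724 = 107 and Ps = 279/11 + (2/11)·724 = 157.
Government outlay = subsidy × quantity = 50 × 724 = 36200.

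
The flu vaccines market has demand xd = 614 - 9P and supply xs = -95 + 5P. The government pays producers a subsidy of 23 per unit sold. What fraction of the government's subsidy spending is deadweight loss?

DWL / government spending = 207/1300

Pre-subsidy: 614 - 9P = -95 + 5P gives P* = 709/14, x* = 2215/14.
With the subsidy, sellers receive Ps = Pb + 23 for each unit, where Pb is the price buyers pay.
Supply in terms of Pb becomes xs = -95 + 5(Pb + 23) = 20 + 5Pb. Setting this equal to demand: 614 - 9Pb = 20 + 5Pb, so Pb = 297/7.
Sellers receive Ps = 297/7 + 23 = 458/7; x' = 614 − 9·(297/7) = 1625/7.
ΔCS = ½(2215/14 + 1625/7)(709/14 − 297/7) = 628475/392; ΔPS = ½(2215/14 + 1625/7)(458/7 − 709/14) = 1131255/392.
Government spending = 23 × 1625/7 = 37375/7.
DWL = ½ × 23 × (1625/7 − 2215/14) = 23805/28; fraction = (23805/28) / (37375/7) = 207/1300.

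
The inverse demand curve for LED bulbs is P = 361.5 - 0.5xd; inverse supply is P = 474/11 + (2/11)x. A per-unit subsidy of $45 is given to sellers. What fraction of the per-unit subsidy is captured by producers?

Producer share = 4/15

Pre-subsidy: 361.5 - 0.5x = 474/11 + (2/11)x gives x* = 467 and P* = 128.
With the subsidy, sellers receive Ps = Pb + 45 for each unit, where Pb is the price buyers pay.
On the curves, Pb = 361.5 - 0.5x and Ps = 474/11 + (2/11)x; the wedge Ps − Pb = 45 gives 474/11 + (2/11)x − (361.5 - 0.5x) = 45, so x' = 533.
Then Pb = 361.5 − 0.5·533 = 95 and Ps = 474/11 + (2/11)·533 = 140.
Buyers' price falls by P* − Pb = 128 − 95 = 33; sellers' price rises by Ps − P* = 140 − 128 = 12.
So producers capture 12/45 = 4/15 of each unit of subsidy.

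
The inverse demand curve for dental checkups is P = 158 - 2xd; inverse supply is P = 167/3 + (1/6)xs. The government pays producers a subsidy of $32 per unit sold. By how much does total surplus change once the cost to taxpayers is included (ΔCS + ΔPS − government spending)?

Pre-subsidy: 158 - 2x = 167/3 + (1/6)x gives x* = 614/13 and P* = 826/13.
With the subsidy, sellers receive Ps = Pb + 32 for each unit, where Pb is the price buyers pay.
On the curves, Pb = 158 - 2x and Ps = 167/3 + (1/6)x; the wedge Ps − Pb = 32 gives 167/3 + (1/6)x − (158 - 2x) = 32, so x' = 62.
Then Pb = 158 − 2·62 = 34 and Ps = 167/3 + (1/6)·62 = 66.
ΔCS = ½(614/13 + 62)(826/13 − 34) = 272640/169; ΔPS = ½(614/13 + 62)(66 − 826/13) = 22720/169.
Government spending = 32 × 62 = 1984.
Net change = 272640/169 + 22720/169 − 1984 = -3072/13. The loss equals the DWL triangle ½·32·192/13.

Net change in total surplus = -3072/13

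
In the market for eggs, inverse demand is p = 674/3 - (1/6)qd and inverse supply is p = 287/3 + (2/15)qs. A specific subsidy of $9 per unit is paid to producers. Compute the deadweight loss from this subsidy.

Deadweight loss = $135

Pre-subsidy: 674/3 - (1/6)q = 287/3 + (2/15)q gives q* = 430 and p* = 153.
With the subsidy, sellers receive ps = pb + 9 for each unit, where pb is the price buyers pay.
On the curves, pb = 674/3 - (1/6)q and ps = 287/3 + (2/15)q; the wedge ps − pb = 9 gives 287/3 + (2/15)q − (674/3 - (1/6)q) = 9, so q' = 460.
Then pb = 674/3 − (1/6)·460 = 148 and ps = 287/3 + (2/15)·460 = 157.
The subsidy expands output by 460 − 430 = 30 past the efficient level; on those units the gap between marginal cost and willingness to pay runs from 0 up to 9.
DWL = ½ × 9 × 30 = 135.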